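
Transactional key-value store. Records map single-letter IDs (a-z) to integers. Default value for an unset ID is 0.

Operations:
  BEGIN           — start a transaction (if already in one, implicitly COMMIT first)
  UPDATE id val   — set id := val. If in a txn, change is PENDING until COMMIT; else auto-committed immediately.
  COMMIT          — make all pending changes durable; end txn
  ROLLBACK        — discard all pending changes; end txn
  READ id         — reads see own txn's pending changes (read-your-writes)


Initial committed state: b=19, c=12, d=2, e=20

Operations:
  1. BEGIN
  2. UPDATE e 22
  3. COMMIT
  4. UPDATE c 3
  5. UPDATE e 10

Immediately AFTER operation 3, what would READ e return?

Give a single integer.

Answer: 22

Derivation:
Initial committed: {b=19, c=12, d=2, e=20}
Op 1: BEGIN: in_txn=True, pending={}
Op 2: UPDATE e=22 (pending; pending now {e=22})
Op 3: COMMIT: merged ['e'] into committed; committed now {b=19, c=12, d=2, e=22}
After op 3: visible(e) = 22 (pending={}, committed={b=19, c=12, d=2, e=22})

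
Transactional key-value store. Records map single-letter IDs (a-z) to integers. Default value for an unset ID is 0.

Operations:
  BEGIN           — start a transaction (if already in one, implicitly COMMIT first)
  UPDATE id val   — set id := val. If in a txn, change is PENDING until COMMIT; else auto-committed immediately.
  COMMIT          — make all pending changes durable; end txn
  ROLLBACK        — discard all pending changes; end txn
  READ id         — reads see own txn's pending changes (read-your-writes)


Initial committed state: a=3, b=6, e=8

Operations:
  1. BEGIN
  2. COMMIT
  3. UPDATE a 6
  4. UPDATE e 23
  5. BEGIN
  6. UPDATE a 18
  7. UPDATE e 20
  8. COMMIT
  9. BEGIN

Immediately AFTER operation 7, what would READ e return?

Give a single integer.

Answer: 20

Derivation:
Initial committed: {a=3, b=6, e=8}
Op 1: BEGIN: in_txn=True, pending={}
Op 2: COMMIT: merged [] into committed; committed now {a=3, b=6, e=8}
Op 3: UPDATE a=6 (auto-commit; committed a=6)
Op 4: UPDATE e=23 (auto-commit; committed e=23)
Op 5: BEGIN: in_txn=True, pending={}
Op 6: UPDATE a=18 (pending; pending now {a=18})
Op 7: UPDATE e=20 (pending; pending now {a=18, e=20})
After op 7: visible(e) = 20 (pending={a=18, e=20}, committed={a=6, b=6, e=23})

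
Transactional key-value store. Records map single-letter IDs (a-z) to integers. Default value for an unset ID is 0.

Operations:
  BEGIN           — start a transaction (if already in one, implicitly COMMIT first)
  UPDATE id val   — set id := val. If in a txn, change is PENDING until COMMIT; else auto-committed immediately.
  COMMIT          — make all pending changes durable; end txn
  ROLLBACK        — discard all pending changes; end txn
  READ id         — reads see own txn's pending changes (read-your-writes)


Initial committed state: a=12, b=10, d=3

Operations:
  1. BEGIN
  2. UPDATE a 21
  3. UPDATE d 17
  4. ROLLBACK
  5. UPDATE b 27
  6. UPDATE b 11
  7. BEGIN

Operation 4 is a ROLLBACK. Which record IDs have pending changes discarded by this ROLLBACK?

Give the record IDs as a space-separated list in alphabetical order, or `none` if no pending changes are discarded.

Initial committed: {a=12, b=10, d=3}
Op 1: BEGIN: in_txn=True, pending={}
Op 2: UPDATE a=21 (pending; pending now {a=21})
Op 3: UPDATE d=17 (pending; pending now {a=21, d=17})
Op 4: ROLLBACK: discarded pending ['a', 'd']; in_txn=False
Op 5: UPDATE b=27 (auto-commit; committed b=27)
Op 6: UPDATE b=11 (auto-commit; committed b=11)
Op 7: BEGIN: in_txn=True, pending={}
ROLLBACK at op 4 discards: ['a', 'd']

Answer: a d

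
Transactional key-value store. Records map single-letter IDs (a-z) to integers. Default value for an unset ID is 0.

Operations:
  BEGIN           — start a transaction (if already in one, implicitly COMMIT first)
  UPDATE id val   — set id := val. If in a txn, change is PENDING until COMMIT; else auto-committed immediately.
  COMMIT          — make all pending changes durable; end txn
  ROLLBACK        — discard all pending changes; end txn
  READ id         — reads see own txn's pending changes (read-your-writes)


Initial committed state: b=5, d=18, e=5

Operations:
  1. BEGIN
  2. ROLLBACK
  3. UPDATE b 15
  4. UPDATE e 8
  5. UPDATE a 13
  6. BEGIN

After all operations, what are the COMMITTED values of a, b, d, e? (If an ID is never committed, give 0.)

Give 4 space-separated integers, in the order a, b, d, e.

Initial committed: {b=5, d=18, e=5}
Op 1: BEGIN: in_txn=True, pending={}
Op 2: ROLLBACK: discarded pending []; in_txn=False
Op 3: UPDATE b=15 (auto-commit; committed b=15)
Op 4: UPDATE e=8 (auto-commit; committed e=8)
Op 5: UPDATE a=13 (auto-commit; committed a=13)
Op 6: BEGIN: in_txn=True, pending={}
Final committed: {a=13, b=15, d=18, e=8}

Answer: 13 15 18 8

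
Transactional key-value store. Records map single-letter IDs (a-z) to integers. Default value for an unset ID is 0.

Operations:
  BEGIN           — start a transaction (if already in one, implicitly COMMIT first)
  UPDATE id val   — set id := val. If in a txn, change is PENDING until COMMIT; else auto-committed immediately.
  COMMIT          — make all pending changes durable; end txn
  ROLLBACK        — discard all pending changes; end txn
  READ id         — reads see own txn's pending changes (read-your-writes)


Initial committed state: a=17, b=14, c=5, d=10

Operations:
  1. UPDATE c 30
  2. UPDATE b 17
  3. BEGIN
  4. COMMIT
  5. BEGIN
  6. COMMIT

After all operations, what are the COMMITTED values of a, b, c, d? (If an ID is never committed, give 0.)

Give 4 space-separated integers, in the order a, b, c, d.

Answer: 17 17 30 10

Derivation:
Initial committed: {a=17, b=14, c=5, d=10}
Op 1: UPDATE c=30 (auto-commit; committed c=30)
Op 2: UPDATE b=17 (auto-commit; committed b=17)
Op 3: BEGIN: in_txn=True, pending={}
Op 4: COMMIT: merged [] into committed; committed now {a=17, b=17, c=30, d=10}
Op 5: BEGIN: in_txn=True, pending={}
Op 6: COMMIT: merged [] into committed; committed now {a=17, b=17, c=30, d=10}
Final committed: {a=17, b=17, c=30, d=10}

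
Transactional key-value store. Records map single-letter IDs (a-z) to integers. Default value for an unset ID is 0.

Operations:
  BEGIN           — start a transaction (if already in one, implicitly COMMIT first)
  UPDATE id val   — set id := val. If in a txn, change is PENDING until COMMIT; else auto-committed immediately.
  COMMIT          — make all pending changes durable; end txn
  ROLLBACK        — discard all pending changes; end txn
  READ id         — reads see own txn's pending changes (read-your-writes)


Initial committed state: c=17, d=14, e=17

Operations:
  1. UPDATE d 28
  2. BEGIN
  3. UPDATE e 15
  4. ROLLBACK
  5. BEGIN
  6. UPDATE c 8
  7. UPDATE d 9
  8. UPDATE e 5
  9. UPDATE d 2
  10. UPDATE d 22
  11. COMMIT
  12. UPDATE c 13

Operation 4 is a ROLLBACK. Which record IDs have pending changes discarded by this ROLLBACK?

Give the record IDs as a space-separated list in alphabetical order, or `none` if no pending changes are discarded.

Answer: e

Derivation:
Initial committed: {c=17, d=14, e=17}
Op 1: UPDATE d=28 (auto-commit; committed d=28)
Op 2: BEGIN: in_txn=True, pending={}
Op 3: UPDATE e=15 (pending; pending now {e=15})
Op 4: ROLLBACK: discarded pending ['e']; in_txn=False
Op 5: BEGIN: in_txn=True, pending={}
Op 6: UPDATE c=8 (pending; pending now {c=8})
Op 7: UPDATE d=9 (pending; pending now {c=8, d=9})
Op 8: UPDATE e=5 (pending; pending now {c=8, d=9, e=5})
Op 9: UPDATE d=2 (pending; pending now {c=8, d=2, e=5})
Op 10: UPDATE d=22 (pending; pending now {c=8, d=22, e=5})
Op 11: COMMIT: merged ['c', 'd', 'e'] into committed; committed now {c=8, d=22, e=5}
Op 12: UPDATE c=13 (auto-commit; committed c=13)
ROLLBACK at op 4 discards: ['e']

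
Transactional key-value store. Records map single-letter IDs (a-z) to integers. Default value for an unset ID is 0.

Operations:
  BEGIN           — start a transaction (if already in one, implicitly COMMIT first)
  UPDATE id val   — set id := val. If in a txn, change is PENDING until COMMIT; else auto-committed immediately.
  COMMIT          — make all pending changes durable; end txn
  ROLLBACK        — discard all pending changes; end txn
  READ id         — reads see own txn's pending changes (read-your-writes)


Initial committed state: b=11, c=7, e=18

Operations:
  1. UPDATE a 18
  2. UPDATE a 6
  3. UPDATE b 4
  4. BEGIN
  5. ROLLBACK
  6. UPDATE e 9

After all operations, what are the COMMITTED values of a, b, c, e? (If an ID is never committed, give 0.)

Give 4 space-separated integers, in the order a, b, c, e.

Answer: 6 4 7 9

Derivation:
Initial committed: {b=11, c=7, e=18}
Op 1: UPDATE a=18 (auto-commit; committed a=18)
Op 2: UPDATE a=6 (auto-commit; committed a=6)
Op 3: UPDATE b=4 (auto-commit; committed b=4)
Op 4: BEGIN: in_txn=True, pending={}
Op 5: ROLLBACK: discarded pending []; in_txn=False
Op 6: UPDATE e=9 (auto-commit; committed e=9)
Final committed: {a=6, b=4, c=7, e=9}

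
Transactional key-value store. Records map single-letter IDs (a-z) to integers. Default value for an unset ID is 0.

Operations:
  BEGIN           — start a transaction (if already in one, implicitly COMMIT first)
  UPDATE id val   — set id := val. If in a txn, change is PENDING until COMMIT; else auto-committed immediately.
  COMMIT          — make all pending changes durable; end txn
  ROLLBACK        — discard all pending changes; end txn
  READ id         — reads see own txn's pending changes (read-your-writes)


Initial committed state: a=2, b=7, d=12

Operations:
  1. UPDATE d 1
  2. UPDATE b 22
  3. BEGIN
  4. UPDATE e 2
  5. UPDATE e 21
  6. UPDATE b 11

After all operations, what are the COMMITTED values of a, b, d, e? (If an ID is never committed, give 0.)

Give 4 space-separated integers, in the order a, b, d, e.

Answer: 2 22 1 0

Derivation:
Initial committed: {a=2, b=7, d=12}
Op 1: UPDATE d=1 (auto-commit; committed d=1)
Op 2: UPDATE b=22 (auto-commit; committed b=22)
Op 3: BEGIN: in_txn=True, pending={}
Op 4: UPDATE e=2 (pending; pending now {e=2})
Op 5: UPDATE e=21 (pending; pending now {e=21})
Op 6: UPDATE b=11 (pending; pending now {b=11, e=21})
Final committed: {a=2, b=22, d=1}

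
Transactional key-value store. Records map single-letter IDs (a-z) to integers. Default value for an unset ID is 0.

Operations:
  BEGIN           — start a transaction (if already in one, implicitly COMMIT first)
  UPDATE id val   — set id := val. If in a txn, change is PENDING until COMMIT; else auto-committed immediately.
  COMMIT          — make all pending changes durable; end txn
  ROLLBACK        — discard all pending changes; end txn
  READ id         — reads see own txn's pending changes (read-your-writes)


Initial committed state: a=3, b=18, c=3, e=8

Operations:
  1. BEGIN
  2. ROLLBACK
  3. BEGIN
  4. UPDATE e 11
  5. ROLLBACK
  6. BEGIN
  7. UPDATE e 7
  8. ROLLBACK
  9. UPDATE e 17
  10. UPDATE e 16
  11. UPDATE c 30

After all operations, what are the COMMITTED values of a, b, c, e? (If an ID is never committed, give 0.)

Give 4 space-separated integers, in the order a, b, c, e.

Initial committed: {a=3, b=18, c=3, e=8}
Op 1: BEGIN: in_txn=True, pending={}
Op 2: ROLLBACK: discarded pending []; in_txn=False
Op 3: BEGIN: in_txn=True, pending={}
Op 4: UPDATE e=11 (pending; pending now {e=11})
Op 5: ROLLBACK: discarded pending ['e']; in_txn=False
Op 6: BEGIN: in_txn=True, pending={}
Op 7: UPDATE e=7 (pending; pending now {e=7})
Op 8: ROLLBACK: discarded pending ['e']; in_txn=False
Op 9: UPDATE e=17 (auto-commit; committed e=17)
Op 10: UPDATE e=16 (auto-commit; committed e=16)
Op 11: UPDATE c=30 (auto-commit; committed c=30)
Final committed: {a=3, b=18, c=30, e=16}

Answer: 3 18 30 16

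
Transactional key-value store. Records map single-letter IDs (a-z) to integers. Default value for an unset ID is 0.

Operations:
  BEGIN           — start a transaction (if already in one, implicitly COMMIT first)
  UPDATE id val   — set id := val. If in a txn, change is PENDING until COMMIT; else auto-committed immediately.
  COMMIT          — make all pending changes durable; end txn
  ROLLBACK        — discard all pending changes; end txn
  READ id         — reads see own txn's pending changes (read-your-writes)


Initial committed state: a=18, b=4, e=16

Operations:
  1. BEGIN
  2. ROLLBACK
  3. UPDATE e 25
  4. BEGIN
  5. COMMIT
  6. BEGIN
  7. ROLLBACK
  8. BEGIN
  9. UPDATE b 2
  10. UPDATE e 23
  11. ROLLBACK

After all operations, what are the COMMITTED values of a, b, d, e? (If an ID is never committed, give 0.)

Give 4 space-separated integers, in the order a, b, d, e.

Answer: 18 4 0 25

Derivation:
Initial committed: {a=18, b=4, e=16}
Op 1: BEGIN: in_txn=True, pending={}
Op 2: ROLLBACK: discarded pending []; in_txn=False
Op 3: UPDATE e=25 (auto-commit; committed e=25)
Op 4: BEGIN: in_txn=True, pending={}
Op 5: COMMIT: merged [] into committed; committed now {a=18, b=4, e=25}
Op 6: BEGIN: in_txn=True, pending={}
Op 7: ROLLBACK: discarded pending []; in_txn=False
Op 8: BEGIN: in_txn=True, pending={}
Op 9: UPDATE b=2 (pending; pending now {b=2})
Op 10: UPDATE e=23 (pending; pending now {b=2, e=23})
Op 11: ROLLBACK: discarded pending ['b', 'e']; in_txn=False
Final committed: {a=18, b=4, e=25}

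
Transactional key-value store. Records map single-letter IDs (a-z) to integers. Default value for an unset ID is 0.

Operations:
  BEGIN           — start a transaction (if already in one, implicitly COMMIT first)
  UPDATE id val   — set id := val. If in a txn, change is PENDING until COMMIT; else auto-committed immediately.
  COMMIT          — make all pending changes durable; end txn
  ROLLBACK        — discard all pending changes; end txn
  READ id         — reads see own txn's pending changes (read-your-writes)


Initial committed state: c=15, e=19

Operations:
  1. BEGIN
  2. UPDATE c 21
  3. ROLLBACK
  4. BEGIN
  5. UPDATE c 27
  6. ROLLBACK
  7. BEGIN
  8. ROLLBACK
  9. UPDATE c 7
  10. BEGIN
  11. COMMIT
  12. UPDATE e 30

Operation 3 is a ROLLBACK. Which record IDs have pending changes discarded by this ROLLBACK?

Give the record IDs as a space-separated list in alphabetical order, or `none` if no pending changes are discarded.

Initial committed: {c=15, e=19}
Op 1: BEGIN: in_txn=True, pending={}
Op 2: UPDATE c=21 (pending; pending now {c=21})
Op 3: ROLLBACK: discarded pending ['c']; in_txn=False
Op 4: BEGIN: in_txn=True, pending={}
Op 5: UPDATE c=27 (pending; pending now {c=27})
Op 6: ROLLBACK: discarded pending ['c']; in_txn=False
Op 7: BEGIN: in_txn=True, pending={}
Op 8: ROLLBACK: discarded pending []; in_txn=False
Op 9: UPDATE c=7 (auto-commit; committed c=7)
Op 10: BEGIN: in_txn=True, pending={}
Op 11: COMMIT: merged [] into committed; committed now {c=7, e=19}
Op 12: UPDATE e=30 (auto-commit; committed e=30)
ROLLBACK at op 3 discards: ['c']

Answer: c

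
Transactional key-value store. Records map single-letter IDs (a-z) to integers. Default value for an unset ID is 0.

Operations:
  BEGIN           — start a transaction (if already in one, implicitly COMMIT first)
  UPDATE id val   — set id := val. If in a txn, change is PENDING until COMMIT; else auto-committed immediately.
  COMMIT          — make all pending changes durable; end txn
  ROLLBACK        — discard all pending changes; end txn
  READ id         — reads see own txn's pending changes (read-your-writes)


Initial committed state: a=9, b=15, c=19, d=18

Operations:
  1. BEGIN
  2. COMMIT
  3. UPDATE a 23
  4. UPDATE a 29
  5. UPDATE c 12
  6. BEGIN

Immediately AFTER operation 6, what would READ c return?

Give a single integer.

Answer: 12

Derivation:
Initial committed: {a=9, b=15, c=19, d=18}
Op 1: BEGIN: in_txn=True, pending={}
Op 2: COMMIT: merged [] into committed; committed now {a=9, b=15, c=19, d=18}
Op 3: UPDATE a=23 (auto-commit; committed a=23)
Op 4: UPDATE a=29 (auto-commit; committed a=29)
Op 5: UPDATE c=12 (auto-commit; committed c=12)
Op 6: BEGIN: in_txn=True, pending={}
After op 6: visible(c) = 12 (pending={}, committed={a=29, b=15, c=12, d=18})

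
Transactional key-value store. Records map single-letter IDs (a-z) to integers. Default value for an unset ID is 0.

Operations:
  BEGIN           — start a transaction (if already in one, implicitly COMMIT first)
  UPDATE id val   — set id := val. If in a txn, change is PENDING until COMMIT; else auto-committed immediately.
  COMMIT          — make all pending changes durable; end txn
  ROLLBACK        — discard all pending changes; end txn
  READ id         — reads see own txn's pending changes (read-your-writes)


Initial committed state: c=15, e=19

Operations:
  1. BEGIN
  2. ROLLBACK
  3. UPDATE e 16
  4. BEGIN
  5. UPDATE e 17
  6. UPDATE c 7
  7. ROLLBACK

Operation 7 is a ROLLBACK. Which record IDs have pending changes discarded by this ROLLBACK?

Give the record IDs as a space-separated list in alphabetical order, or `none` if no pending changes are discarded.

Initial committed: {c=15, e=19}
Op 1: BEGIN: in_txn=True, pending={}
Op 2: ROLLBACK: discarded pending []; in_txn=False
Op 3: UPDATE e=16 (auto-commit; committed e=16)
Op 4: BEGIN: in_txn=True, pending={}
Op 5: UPDATE e=17 (pending; pending now {e=17})
Op 6: UPDATE c=7 (pending; pending now {c=7, e=17})
Op 7: ROLLBACK: discarded pending ['c', 'e']; in_txn=False
ROLLBACK at op 7 discards: ['c', 'e']

Answer: c e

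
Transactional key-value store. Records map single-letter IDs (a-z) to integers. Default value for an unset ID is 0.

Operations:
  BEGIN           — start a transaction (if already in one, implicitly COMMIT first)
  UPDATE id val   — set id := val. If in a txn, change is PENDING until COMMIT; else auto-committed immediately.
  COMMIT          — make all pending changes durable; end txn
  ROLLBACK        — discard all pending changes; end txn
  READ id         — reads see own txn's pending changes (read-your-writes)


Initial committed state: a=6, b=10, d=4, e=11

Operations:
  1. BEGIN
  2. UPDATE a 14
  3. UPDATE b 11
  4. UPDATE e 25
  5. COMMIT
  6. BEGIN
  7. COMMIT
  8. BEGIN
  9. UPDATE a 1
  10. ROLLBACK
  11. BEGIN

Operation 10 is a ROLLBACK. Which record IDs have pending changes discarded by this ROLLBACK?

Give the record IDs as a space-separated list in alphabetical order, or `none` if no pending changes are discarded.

Initial committed: {a=6, b=10, d=4, e=11}
Op 1: BEGIN: in_txn=True, pending={}
Op 2: UPDATE a=14 (pending; pending now {a=14})
Op 3: UPDATE b=11 (pending; pending now {a=14, b=11})
Op 4: UPDATE e=25 (pending; pending now {a=14, b=11, e=25})
Op 5: COMMIT: merged ['a', 'b', 'e'] into committed; committed now {a=14, b=11, d=4, e=25}
Op 6: BEGIN: in_txn=True, pending={}
Op 7: COMMIT: merged [] into committed; committed now {a=14, b=11, d=4, e=25}
Op 8: BEGIN: in_txn=True, pending={}
Op 9: UPDATE a=1 (pending; pending now {a=1})
Op 10: ROLLBACK: discarded pending ['a']; in_txn=False
Op 11: BEGIN: in_txn=True, pending={}
ROLLBACK at op 10 discards: ['a']

Answer: a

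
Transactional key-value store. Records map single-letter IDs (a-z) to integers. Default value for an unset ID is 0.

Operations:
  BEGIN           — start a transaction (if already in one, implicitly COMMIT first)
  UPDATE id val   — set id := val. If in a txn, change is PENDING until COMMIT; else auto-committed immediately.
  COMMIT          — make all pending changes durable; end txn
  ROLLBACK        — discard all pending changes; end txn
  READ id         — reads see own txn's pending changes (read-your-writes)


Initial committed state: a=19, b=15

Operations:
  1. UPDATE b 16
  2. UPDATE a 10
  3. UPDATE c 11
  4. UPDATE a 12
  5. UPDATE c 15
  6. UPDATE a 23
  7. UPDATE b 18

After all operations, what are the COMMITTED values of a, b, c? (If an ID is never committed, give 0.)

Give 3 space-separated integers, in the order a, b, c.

Initial committed: {a=19, b=15}
Op 1: UPDATE b=16 (auto-commit; committed b=16)
Op 2: UPDATE a=10 (auto-commit; committed a=10)
Op 3: UPDATE c=11 (auto-commit; committed c=11)
Op 4: UPDATE a=12 (auto-commit; committed a=12)
Op 5: UPDATE c=15 (auto-commit; committed c=15)
Op 6: UPDATE a=23 (auto-commit; committed a=23)
Op 7: UPDATE b=18 (auto-commit; committed b=18)
Final committed: {a=23, b=18, c=15}

Answer: 23 18 15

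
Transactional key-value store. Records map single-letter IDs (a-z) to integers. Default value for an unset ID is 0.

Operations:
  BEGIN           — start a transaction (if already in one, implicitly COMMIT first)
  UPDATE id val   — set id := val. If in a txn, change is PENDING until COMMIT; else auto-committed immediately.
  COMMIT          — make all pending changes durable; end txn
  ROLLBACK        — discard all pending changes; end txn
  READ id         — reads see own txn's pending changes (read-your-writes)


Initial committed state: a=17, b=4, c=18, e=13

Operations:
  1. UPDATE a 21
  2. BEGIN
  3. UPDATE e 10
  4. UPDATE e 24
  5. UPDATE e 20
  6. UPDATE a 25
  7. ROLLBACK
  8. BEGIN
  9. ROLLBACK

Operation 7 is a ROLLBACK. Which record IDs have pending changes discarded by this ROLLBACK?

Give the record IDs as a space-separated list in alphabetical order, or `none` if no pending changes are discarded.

Initial committed: {a=17, b=4, c=18, e=13}
Op 1: UPDATE a=21 (auto-commit; committed a=21)
Op 2: BEGIN: in_txn=True, pending={}
Op 3: UPDATE e=10 (pending; pending now {e=10})
Op 4: UPDATE e=24 (pending; pending now {e=24})
Op 5: UPDATE e=20 (pending; pending now {e=20})
Op 6: UPDATE a=25 (pending; pending now {a=25, e=20})
Op 7: ROLLBACK: discarded pending ['a', 'e']; in_txn=False
Op 8: BEGIN: in_txn=True, pending={}
Op 9: ROLLBACK: discarded pending []; in_txn=False
ROLLBACK at op 7 discards: ['a', 'e']

Answer: a e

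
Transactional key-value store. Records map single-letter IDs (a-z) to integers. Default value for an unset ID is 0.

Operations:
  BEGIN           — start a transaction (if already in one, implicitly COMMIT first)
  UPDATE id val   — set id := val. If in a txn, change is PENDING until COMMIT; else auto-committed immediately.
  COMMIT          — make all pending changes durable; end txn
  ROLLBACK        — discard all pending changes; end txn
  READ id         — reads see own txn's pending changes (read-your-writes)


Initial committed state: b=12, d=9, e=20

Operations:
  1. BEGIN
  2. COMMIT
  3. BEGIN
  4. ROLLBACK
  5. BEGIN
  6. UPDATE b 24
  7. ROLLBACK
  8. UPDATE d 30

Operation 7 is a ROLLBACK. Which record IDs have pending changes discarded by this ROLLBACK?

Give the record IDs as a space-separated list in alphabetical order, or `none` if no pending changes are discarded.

Answer: b

Derivation:
Initial committed: {b=12, d=9, e=20}
Op 1: BEGIN: in_txn=True, pending={}
Op 2: COMMIT: merged [] into committed; committed now {b=12, d=9, e=20}
Op 3: BEGIN: in_txn=True, pending={}
Op 4: ROLLBACK: discarded pending []; in_txn=False
Op 5: BEGIN: in_txn=True, pending={}
Op 6: UPDATE b=24 (pending; pending now {b=24})
Op 7: ROLLBACK: discarded pending ['b']; in_txn=False
Op 8: UPDATE d=30 (auto-commit; committed d=30)
ROLLBACK at op 7 discards: ['b']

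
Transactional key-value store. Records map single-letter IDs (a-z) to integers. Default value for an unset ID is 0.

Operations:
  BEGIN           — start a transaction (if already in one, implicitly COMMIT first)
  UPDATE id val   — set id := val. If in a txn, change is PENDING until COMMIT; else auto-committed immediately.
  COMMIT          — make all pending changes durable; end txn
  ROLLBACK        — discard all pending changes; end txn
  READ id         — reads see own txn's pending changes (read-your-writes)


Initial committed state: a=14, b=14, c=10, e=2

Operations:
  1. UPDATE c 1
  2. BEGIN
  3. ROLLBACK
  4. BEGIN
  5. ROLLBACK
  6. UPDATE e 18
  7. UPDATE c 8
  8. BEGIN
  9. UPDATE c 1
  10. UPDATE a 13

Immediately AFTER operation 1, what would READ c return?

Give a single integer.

Initial committed: {a=14, b=14, c=10, e=2}
Op 1: UPDATE c=1 (auto-commit; committed c=1)
After op 1: visible(c) = 1 (pending={}, committed={a=14, b=14, c=1, e=2})

Answer: 1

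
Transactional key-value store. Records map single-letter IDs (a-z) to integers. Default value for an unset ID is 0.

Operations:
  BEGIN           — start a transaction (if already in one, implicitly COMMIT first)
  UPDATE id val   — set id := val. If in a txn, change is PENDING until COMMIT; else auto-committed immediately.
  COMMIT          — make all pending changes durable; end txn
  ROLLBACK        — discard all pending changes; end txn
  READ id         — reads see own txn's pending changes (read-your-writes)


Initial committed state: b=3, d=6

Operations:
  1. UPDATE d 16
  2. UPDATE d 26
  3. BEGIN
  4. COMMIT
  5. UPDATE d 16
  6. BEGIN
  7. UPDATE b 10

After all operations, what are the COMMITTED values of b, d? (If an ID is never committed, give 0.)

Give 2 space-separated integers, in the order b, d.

Answer: 3 16

Derivation:
Initial committed: {b=3, d=6}
Op 1: UPDATE d=16 (auto-commit; committed d=16)
Op 2: UPDATE d=26 (auto-commit; committed d=26)
Op 3: BEGIN: in_txn=True, pending={}
Op 4: COMMIT: merged [] into committed; committed now {b=3, d=26}
Op 5: UPDATE d=16 (auto-commit; committed d=16)
Op 6: BEGIN: in_txn=True, pending={}
Op 7: UPDATE b=10 (pending; pending now {b=10})
Final committed: {b=3, d=16}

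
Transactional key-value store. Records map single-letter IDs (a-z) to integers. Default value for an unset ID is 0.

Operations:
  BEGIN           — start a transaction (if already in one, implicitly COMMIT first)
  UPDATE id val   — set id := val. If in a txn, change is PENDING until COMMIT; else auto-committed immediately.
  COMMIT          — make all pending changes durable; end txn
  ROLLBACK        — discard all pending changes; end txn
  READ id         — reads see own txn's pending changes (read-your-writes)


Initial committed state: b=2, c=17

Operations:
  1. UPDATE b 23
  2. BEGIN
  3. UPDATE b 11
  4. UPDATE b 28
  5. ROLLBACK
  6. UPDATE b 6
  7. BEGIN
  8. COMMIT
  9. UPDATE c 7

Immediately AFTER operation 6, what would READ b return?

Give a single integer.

Initial committed: {b=2, c=17}
Op 1: UPDATE b=23 (auto-commit; committed b=23)
Op 2: BEGIN: in_txn=True, pending={}
Op 3: UPDATE b=11 (pending; pending now {b=11})
Op 4: UPDATE b=28 (pending; pending now {b=28})
Op 5: ROLLBACK: discarded pending ['b']; in_txn=False
Op 6: UPDATE b=6 (auto-commit; committed b=6)
After op 6: visible(b) = 6 (pending={}, committed={b=6, c=17})

Answer: 6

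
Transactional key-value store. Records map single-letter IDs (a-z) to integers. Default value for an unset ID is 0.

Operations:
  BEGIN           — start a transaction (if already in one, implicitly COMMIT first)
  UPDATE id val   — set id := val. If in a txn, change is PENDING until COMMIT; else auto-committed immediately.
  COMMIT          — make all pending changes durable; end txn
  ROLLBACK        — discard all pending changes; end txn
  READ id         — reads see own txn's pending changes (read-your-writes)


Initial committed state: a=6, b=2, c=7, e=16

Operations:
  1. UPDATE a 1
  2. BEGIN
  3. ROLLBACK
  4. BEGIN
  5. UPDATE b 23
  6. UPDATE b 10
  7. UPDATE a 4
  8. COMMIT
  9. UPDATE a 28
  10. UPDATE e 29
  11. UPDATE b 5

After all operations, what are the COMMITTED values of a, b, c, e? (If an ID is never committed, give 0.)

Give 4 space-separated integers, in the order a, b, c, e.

Initial committed: {a=6, b=2, c=7, e=16}
Op 1: UPDATE a=1 (auto-commit; committed a=1)
Op 2: BEGIN: in_txn=True, pending={}
Op 3: ROLLBACK: discarded pending []; in_txn=False
Op 4: BEGIN: in_txn=True, pending={}
Op 5: UPDATE b=23 (pending; pending now {b=23})
Op 6: UPDATE b=10 (pending; pending now {b=10})
Op 7: UPDATE a=4 (pending; pending now {a=4, b=10})
Op 8: COMMIT: merged ['a', 'b'] into committed; committed now {a=4, b=10, c=7, e=16}
Op 9: UPDATE a=28 (auto-commit; committed a=28)
Op 10: UPDATE e=29 (auto-commit; committed e=29)
Op 11: UPDATE b=5 (auto-commit; committed b=5)
Final committed: {a=28, b=5, c=7, e=29}

Answer: 28 5 7 29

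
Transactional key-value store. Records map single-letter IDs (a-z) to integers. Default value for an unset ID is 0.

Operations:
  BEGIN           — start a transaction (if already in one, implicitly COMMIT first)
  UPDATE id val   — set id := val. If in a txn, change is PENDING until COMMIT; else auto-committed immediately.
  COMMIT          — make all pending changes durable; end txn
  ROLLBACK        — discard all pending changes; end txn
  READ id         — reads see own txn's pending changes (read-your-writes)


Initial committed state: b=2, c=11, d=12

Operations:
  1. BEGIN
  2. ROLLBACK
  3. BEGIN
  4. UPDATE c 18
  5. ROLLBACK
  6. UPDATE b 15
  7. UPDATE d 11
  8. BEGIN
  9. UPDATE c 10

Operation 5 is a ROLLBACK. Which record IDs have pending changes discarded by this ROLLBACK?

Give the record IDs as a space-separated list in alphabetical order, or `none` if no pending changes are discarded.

Initial committed: {b=2, c=11, d=12}
Op 1: BEGIN: in_txn=True, pending={}
Op 2: ROLLBACK: discarded pending []; in_txn=False
Op 3: BEGIN: in_txn=True, pending={}
Op 4: UPDATE c=18 (pending; pending now {c=18})
Op 5: ROLLBACK: discarded pending ['c']; in_txn=False
Op 6: UPDATE b=15 (auto-commit; committed b=15)
Op 7: UPDATE d=11 (auto-commit; committed d=11)
Op 8: BEGIN: in_txn=True, pending={}
Op 9: UPDATE c=10 (pending; pending now {c=10})
ROLLBACK at op 5 discards: ['c']

Answer: c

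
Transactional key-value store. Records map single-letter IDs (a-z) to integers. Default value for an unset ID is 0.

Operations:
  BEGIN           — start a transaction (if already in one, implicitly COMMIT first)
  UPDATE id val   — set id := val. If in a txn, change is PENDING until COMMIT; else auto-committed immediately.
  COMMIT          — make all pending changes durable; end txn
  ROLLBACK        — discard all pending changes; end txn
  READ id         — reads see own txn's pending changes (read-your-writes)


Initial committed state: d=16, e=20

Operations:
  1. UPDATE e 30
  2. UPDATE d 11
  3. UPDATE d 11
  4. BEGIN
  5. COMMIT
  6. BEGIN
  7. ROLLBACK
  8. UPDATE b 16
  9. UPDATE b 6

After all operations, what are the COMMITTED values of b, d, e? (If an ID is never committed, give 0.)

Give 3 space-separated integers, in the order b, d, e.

Initial committed: {d=16, e=20}
Op 1: UPDATE e=30 (auto-commit; committed e=30)
Op 2: UPDATE d=11 (auto-commit; committed d=11)
Op 3: UPDATE d=11 (auto-commit; committed d=11)
Op 4: BEGIN: in_txn=True, pending={}
Op 5: COMMIT: merged [] into committed; committed now {d=11, e=30}
Op 6: BEGIN: in_txn=True, pending={}
Op 7: ROLLBACK: discarded pending []; in_txn=False
Op 8: UPDATE b=16 (auto-commit; committed b=16)
Op 9: UPDATE b=6 (auto-commit; committed b=6)
Final committed: {b=6, d=11, e=30}

Answer: 6 11 30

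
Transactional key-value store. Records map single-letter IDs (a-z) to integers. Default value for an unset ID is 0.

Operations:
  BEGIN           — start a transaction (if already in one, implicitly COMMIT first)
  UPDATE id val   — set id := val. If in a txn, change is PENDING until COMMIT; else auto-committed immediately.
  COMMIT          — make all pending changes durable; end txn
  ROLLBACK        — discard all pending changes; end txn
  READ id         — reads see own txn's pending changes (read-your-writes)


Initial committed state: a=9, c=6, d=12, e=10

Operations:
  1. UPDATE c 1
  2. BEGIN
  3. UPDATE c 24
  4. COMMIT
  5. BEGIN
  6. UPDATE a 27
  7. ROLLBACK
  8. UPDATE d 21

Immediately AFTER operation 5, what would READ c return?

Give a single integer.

Initial committed: {a=9, c=6, d=12, e=10}
Op 1: UPDATE c=1 (auto-commit; committed c=1)
Op 2: BEGIN: in_txn=True, pending={}
Op 3: UPDATE c=24 (pending; pending now {c=24})
Op 4: COMMIT: merged ['c'] into committed; committed now {a=9, c=24, d=12, e=10}
Op 5: BEGIN: in_txn=True, pending={}
After op 5: visible(c) = 24 (pending={}, committed={a=9, c=24, d=12, e=10})

Answer: 24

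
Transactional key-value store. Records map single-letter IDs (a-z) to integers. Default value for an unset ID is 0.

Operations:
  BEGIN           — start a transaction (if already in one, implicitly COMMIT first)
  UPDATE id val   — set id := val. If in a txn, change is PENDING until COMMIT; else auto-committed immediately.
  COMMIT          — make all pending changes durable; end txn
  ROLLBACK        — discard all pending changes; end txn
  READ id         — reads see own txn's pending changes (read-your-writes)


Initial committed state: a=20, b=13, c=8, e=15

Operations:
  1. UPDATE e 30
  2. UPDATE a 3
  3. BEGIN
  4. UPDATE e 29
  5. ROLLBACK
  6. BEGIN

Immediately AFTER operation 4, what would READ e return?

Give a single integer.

Initial committed: {a=20, b=13, c=8, e=15}
Op 1: UPDATE e=30 (auto-commit; committed e=30)
Op 2: UPDATE a=3 (auto-commit; committed a=3)
Op 3: BEGIN: in_txn=True, pending={}
Op 4: UPDATE e=29 (pending; pending now {e=29})
After op 4: visible(e) = 29 (pending={e=29}, committed={a=3, b=13, c=8, e=30})

Answer: 29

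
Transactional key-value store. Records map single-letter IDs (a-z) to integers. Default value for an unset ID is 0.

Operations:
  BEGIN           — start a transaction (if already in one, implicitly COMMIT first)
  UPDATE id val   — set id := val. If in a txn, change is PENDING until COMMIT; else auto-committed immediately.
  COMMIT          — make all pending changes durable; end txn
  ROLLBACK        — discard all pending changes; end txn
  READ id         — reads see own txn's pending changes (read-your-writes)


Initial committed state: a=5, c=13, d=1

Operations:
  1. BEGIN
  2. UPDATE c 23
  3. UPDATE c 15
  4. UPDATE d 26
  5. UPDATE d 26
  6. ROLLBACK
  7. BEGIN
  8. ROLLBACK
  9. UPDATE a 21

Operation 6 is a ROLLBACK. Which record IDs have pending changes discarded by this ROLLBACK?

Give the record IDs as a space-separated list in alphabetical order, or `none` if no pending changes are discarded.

Answer: c d

Derivation:
Initial committed: {a=5, c=13, d=1}
Op 1: BEGIN: in_txn=True, pending={}
Op 2: UPDATE c=23 (pending; pending now {c=23})
Op 3: UPDATE c=15 (pending; pending now {c=15})
Op 4: UPDATE d=26 (pending; pending now {c=15, d=26})
Op 5: UPDATE d=26 (pending; pending now {c=15, d=26})
Op 6: ROLLBACK: discarded pending ['c', 'd']; in_txn=False
Op 7: BEGIN: in_txn=True, pending={}
Op 8: ROLLBACK: discarded pending []; in_txn=False
Op 9: UPDATE a=21 (auto-commit; committed a=21)
ROLLBACK at op 6 discards: ['c', 'd']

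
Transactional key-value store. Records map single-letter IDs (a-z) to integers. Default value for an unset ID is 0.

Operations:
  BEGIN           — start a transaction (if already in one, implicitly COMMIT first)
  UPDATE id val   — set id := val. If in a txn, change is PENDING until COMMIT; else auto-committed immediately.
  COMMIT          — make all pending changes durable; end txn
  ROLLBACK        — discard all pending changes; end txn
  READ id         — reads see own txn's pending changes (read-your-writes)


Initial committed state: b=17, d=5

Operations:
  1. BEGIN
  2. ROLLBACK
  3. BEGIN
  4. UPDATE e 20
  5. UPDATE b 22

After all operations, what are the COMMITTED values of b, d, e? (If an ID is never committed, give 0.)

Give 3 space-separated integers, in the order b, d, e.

Initial committed: {b=17, d=5}
Op 1: BEGIN: in_txn=True, pending={}
Op 2: ROLLBACK: discarded pending []; in_txn=False
Op 3: BEGIN: in_txn=True, pending={}
Op 4: UPDATE e=20 (pending; pending now {e=20})
Op 5: UPDATE b=22 (pending; pending now {b=22, e=20})
Final committed: {b=17, d=5}

Answer: 17 5 0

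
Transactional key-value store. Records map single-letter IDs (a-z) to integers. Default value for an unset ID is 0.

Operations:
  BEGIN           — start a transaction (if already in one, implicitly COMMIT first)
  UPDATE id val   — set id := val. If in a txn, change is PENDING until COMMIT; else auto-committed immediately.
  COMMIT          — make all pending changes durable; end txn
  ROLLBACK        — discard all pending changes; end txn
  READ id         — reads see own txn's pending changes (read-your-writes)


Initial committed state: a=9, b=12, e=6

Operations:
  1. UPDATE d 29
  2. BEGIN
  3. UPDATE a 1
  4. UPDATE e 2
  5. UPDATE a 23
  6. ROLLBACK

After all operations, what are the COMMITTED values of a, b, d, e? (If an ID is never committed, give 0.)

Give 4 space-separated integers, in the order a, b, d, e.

Answer: 9 12 29 6

Derivation:
Initial committed: {a=9, b=12, e=6}
Op 1: UPDATE d=29 (auto-commit; committed d=29)
Op 2: BEGIN: in_txn=True, pending={}
Op 3: UPDATE a=1 (pending; pending now {a=1})
Op 4: UPDATE e=2 (pending; pending now {a=1, e=2})
Op 5: UPDATE a=23 (pending; pending now {a=23, e=2})
Op 6: ROLLBACK: discarded pending ['a', 'e']; in_txn=False
Final committed: {a=9, b=12, d=29, e=6}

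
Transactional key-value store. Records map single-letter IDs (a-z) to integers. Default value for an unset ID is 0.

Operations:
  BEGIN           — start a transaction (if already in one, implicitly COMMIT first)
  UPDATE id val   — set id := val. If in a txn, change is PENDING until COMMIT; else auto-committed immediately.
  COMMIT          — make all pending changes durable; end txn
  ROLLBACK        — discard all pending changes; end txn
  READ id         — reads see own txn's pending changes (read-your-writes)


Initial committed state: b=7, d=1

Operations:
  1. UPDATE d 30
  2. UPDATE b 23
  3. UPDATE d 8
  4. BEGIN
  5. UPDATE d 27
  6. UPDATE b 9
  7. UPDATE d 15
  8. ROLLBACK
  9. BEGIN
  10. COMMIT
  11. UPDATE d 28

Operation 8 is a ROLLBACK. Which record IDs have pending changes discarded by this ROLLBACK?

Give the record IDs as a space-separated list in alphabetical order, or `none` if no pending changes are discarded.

Initial committed: {b=7, d=1}
Op 1: UPDATE d=30 (auto-commit; committed d=30)
Op 2: UPDATE b=23 (auto-commit; committed b=23)
Op 3: UPDATE d=8 (auto-commit; committed d=8)
Op 4: BEGIN: in_txn=True, pending={}
Op 5: UPDATE d=27 (pending; pending now {d=27})
Op 6: UPDATE b=9 (pending; pending now {b=9, d=27})
Op 7: UPDATE d=15 (pending; pending now {b=9, d=15})
Op 8: ROLLBACK: discarded pending ['b', 'd']; in_txn=False
Op 9: BEGIN: in_txn=True, pending={}
Op 10: COMMIT: merged [] into committed; committed now {b=23, d=8}
Op 11: UPDATE d=28 (auto-commit; committed d=28)
ROLLBACK at op 8 discards: ['b', 'd']

Answer: b d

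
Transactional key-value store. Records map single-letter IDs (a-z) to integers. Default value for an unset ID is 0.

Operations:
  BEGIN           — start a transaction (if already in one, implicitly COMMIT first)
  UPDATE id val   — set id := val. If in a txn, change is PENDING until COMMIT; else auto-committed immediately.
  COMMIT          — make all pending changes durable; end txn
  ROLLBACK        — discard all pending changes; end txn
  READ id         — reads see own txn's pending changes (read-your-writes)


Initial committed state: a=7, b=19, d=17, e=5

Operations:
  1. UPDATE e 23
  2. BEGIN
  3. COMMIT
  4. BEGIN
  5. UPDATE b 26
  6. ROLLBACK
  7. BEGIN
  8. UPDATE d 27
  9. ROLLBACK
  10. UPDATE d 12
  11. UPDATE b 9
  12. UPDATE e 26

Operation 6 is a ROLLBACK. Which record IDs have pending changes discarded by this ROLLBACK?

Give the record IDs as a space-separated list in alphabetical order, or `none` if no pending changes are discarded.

Initial committed: {a=7, b=19, d=17, e=5}
Op 1: UPDATE e=23 (auto-commit; committed e=23)
Op 2: BEGIN: in_txn=True, pending={}
Op 3: COMMIT: merged [] into committed; committed now {a=7, b=19, d=17, e=23}
Op 4: BEGIN: in_txn=True, pending={}
Op 5: UPDATE b=26 (pending; pending now {b=26})
Op 6: ROLLBACK: discarded pending ['b']; in_txn=False
Op 7: BEGIN: in_txn=True, pending={}
Op 8: UPDATE d=27 (pending; pending now {d=27})
Op 9: ROLLBACK: discarded pending ['d']; in_txn=False
Op 10: UPDATE d=12 (auto-commit; committed d=12)
Op 11: UPDATE b=9 (auto-commit; committed b=9)
Op 12: UPDATE e=26 (auto-commit; committed e=26)
ROLLBACK at op 6 discards: ['b']

Answer: b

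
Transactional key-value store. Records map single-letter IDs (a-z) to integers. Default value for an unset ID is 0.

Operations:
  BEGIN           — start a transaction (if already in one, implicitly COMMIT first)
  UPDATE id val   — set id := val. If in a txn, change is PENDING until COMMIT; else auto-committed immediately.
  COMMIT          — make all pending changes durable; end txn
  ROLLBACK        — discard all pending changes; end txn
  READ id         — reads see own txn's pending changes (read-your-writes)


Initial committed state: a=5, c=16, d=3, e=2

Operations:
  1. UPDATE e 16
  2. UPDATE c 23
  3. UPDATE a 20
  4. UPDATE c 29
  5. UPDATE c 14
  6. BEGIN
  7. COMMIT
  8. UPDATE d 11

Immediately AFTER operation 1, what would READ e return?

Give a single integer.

Initial committed: {a=5, c=16, d=3, e=2}
Op 1: UPDATE e=16 (auto-commit; committed e=16)
After op 1: visible(e) = 16 (pending={}, committed={a=5, c=16, d=3, e=16})

Answer: 16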